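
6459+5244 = 11703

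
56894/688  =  28447/344 =82.69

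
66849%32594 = 1661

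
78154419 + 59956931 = 138111350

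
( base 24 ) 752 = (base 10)4154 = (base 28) 58A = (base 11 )3137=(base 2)1000000111010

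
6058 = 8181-2123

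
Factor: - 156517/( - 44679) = 557/159 = 3^( - 1)*53^(- 1)*557^1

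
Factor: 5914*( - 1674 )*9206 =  - 2^3*3^3*31^1*2957^1*4603^1 = - 91139731416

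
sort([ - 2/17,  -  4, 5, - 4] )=[  -  4, - 4, - 2/17,5]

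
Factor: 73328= 2^4 * 4583^1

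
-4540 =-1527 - 3013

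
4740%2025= 690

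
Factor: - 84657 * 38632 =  - 2^3*3^1*11^1*439^1 * 28219^1= -3270469224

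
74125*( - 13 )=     -  963625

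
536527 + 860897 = 1397424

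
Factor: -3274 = -2^1*1637^1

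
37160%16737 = 3686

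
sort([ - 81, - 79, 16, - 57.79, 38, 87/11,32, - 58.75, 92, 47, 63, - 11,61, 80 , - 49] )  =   [ - 81, - 79, - 58.75, - 57.79, - 49 ,  -  11, 87/11, 16, 32,38,47, 61, 63, 80, 92]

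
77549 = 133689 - 56140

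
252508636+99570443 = 352079079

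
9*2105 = 18945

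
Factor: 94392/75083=2^3*3^3*19^1*  23^1*75083^( - 1 ) 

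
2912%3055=2912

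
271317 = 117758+153559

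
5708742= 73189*78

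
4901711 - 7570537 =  - 2668826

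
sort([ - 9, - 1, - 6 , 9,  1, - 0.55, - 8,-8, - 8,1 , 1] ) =[ - 9, - 8, - 8, - 8, - 6, - 1,  -  0.55, 1, 1,1,  9]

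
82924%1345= 879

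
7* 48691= 340837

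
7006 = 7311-305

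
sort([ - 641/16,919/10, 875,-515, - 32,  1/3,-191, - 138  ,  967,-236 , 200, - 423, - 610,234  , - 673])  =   [ - 673,-610, - 515,-423, - 236,  -  191, - 138, - 641/16, - 32, 1/3, 919/10, 200, 234,875, 967 ]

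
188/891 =188/891 = 0.21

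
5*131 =655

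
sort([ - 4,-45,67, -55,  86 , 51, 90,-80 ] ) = [  -  80 ,  -  55,-45, - 4, 51,67 , 86,90]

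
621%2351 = 621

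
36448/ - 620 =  - 59 + 33/155 = - 58.79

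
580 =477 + 103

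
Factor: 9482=2^1*11^1*431^1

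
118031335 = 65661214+52370121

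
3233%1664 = 1569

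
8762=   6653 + 2109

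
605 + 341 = 946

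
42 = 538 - 496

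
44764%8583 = 1849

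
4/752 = 1/188 = 0.01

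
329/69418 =329/69418 = 0.00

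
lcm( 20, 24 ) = 120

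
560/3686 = 280/1843 = 0.15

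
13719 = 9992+3727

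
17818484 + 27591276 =45409760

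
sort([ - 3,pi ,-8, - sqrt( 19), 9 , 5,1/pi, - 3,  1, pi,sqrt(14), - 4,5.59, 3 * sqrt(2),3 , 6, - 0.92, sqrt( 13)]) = [ - 8, - sqrt ( 19 ) ,- 4,- 3, - 3, - 0.92,1/pi,1, 3, pi,pi,sqrt(13 ) , sqrt( 14 ),3*sqrt ( 2), 5 , 5.59, 6, 9 ] 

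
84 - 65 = 19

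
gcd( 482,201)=1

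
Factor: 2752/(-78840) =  - 2^3*3^( - 3)  *  5^( - 1)  *43^1*73^ ( - 1 ) = - 344/9855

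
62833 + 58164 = 120997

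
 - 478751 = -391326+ - 87425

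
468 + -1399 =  - 931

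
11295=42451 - 31156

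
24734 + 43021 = 67755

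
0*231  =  0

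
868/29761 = 868/29761   =  0.03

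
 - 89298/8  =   - 11163 + 3/4=-11162.25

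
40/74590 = 4/7459 = 0.00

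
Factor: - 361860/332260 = - 489/449=- 3^1*163^1*449^( - 1 )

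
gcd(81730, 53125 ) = 5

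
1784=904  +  880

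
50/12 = 25/6 = 4.17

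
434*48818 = 21187012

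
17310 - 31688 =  - 14378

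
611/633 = 611/633 = 0.97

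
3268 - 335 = 2933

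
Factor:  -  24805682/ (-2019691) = 2^1*11^1 * 73^( - 2)*379^( - 1)*1127531^1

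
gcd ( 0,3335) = 3335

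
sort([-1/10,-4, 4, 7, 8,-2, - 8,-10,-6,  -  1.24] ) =[-10 , - 8  , - 6 ,-4,-2, - 1.24, - 1/10,4, 7, 8]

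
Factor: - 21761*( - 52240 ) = 1136794640=2^4*5^1*47^1 * 463^1* 653^1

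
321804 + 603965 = 925769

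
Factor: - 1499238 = -2^1 *3^2*13^1 *43^1*149^1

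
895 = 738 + 157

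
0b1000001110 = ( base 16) 20E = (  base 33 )FV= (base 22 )11K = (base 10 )526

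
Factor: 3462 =2^1*3^1*  577^1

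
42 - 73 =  - 31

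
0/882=0=0.00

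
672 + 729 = 1401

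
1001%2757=1001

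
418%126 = 40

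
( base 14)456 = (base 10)860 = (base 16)35c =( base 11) 712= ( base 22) 1h2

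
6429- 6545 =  - 116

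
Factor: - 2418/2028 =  - 2^( - 1 ) * 13^( - 1) * 31^1 = -  31/26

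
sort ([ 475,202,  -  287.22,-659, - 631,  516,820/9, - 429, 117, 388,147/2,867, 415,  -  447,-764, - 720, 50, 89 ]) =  [ - 764, - 720,-659,-631, - 447,- 429, - 287.22,  50,147/2, 89  ,  820/9,117, 202,  388,415  ,  475 , 516,867] 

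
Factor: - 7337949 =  - 3^1  *139^1* 17597^1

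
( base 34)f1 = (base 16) 1ff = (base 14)287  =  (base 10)511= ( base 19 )17H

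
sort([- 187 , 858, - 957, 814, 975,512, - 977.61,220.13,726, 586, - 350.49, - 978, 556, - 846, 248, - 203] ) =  [-978, - 977.61,  -  957, - 846,  -  350.49,-203 , - 187,220.13, 248,  512, 556,586,726 , 814, 858,975 ]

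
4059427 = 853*4759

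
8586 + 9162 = 17748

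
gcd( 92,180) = 4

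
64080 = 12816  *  5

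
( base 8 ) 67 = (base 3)2001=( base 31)1O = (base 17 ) 34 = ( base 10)55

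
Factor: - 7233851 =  - 19^1*380729^1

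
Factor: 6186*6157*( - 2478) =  - 2^2*3^2*7^1*47^1*59^1*131^1*1031^1 =- 94380086556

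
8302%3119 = 2064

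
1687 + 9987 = 11674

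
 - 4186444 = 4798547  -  8984991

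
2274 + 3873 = 6147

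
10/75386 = 5/37693 = 0.00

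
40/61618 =20/30809 = 0.00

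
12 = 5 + 7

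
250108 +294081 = 544189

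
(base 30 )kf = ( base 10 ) 615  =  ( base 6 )2503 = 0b1001100111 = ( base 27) ml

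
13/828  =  13/828 =0.02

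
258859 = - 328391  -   - 587250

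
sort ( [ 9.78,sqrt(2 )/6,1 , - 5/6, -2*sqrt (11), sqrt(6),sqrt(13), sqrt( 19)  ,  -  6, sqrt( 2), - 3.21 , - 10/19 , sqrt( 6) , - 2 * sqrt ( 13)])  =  [ - 2 * sqrt( 13), -2*sqrt(11),  -  6,  -  3.21, - 5/6, - 10/19 , sqrt( 2)/6,1,  sqrt ( 2), sqrt(6),sqrt( 6 ), sqrt (13), sqrt(19 ), 9.78] 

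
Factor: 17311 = 7^1*2473^1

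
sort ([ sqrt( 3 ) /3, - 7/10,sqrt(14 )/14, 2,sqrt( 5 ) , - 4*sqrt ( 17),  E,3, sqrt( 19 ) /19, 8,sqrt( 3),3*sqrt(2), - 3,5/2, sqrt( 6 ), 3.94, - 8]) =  [ - 4*sqrt( 17),  -  8, - 3, - 7/10,sqrt(19) /19, sqrt(14 ) /14 , sqrt(3)/3, sqrt( 3), 2, sqrt(5), sqrt(6),5/2, E, 3,3.94,3*sqrt(2), 8 ]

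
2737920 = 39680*69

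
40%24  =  16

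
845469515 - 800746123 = 44723392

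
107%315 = 107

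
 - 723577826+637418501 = -86159325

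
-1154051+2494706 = 1340655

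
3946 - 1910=2036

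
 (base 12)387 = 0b1000010111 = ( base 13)322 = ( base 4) 20113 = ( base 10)535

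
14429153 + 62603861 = 77033014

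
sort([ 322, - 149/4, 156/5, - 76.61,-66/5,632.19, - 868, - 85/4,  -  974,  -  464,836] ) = [-974,-868,-464,  -  76.61,- 149/4, -85/4, - 66/5,  156/5,322, 632.19, 836 ]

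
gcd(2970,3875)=5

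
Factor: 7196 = 2^2*7^1*257^1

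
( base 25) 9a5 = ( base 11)4466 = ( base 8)13370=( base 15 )1B20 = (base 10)5880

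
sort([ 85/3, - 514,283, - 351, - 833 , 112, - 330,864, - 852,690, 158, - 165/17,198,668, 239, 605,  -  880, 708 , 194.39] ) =[-880, - 852, - 833, - 514,-351, - 330,-165/17 , 85/3 , 112,158, 194.39,198, 239,283,605,668, 690, 708,  864 ] 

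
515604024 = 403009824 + 112594200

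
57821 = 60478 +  - 2657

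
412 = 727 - 315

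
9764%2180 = 1044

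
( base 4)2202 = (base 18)90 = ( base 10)162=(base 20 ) 82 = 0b10100010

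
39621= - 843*(-47)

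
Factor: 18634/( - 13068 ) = -2^(-1 )*3^( - 3 )*7^1*11^1 = -77/54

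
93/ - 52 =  - 93/52 = - 1.79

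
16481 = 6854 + 9627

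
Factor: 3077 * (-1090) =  - 2^1 * 5^1*17^1 * 109^1*181^1 =- 3353930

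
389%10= 9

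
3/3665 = 3/3665 =0.00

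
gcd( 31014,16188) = 6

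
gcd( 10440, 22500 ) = 180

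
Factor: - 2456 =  - 2^3*307^1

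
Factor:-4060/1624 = -2^(-1)*5^1  =  -  5/2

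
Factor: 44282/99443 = 2^1 * 7^1*277^( - 1)*359^ (-1 )*3163^1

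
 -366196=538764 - 904960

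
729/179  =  729/179 = 4.07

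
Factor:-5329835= -5^1*7^1 *197^1 * 773^1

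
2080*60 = 124800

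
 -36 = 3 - 39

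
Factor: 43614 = 2^1*3^2  *  2423^1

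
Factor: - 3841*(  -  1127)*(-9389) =-40643168923= -7^2*23^2*41^1*167^1*229^1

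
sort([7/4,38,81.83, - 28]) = [-28 , 7/4,38, 81.83 ] 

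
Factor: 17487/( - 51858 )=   -  29/86 = - 2^( - 1)* 29^1*43^ ( - 1 ) 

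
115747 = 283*409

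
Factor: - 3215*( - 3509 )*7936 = 2^8*5^1*11^2 * 29^1*31^1*643^1  =  89529468160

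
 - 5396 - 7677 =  - 13073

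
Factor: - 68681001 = -3^1*853^1*26839^1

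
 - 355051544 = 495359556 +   -  850411100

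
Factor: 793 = 13^1*61^1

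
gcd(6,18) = 6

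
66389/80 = 829+69/80 = 829.86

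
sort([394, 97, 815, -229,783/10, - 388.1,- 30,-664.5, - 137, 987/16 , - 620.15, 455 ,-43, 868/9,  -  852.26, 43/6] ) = [-852.26,  -  664.5,-620.15,-388.1,  -  229,-137, -43, - 30, 43/6  ,  987/16,783/10, 868/9, 97, 394, 455 , 815 ]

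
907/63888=907/63888 = 0.01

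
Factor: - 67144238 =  - 2^1*7^1*4796017^1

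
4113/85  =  48 + 33/85 = 48.39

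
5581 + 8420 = 14001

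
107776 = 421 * 256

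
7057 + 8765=15822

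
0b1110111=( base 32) 3n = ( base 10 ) 119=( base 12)9b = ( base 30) 3T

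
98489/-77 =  - 98489/77 = - 1279.08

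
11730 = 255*46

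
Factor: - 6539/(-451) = 11^ ( - 1)*13^1 * 41^( - 1)*503^1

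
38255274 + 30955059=69210333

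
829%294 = 241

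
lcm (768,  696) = 22272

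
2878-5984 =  -3106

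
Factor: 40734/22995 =62/35 = 2^1 * 5^(-1 )*7^( - 1) * 31^1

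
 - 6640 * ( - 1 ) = 6640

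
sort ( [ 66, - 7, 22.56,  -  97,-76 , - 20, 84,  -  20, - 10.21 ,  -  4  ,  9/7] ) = [ - 97,  -  76, - 20,-20,-10.21, - 7,  -  4, 9/7, 22.56,  66, 84]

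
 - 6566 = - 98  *67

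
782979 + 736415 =1519394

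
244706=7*34958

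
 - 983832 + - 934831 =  - 1918663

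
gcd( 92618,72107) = 1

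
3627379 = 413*8783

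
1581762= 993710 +588052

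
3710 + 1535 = 5245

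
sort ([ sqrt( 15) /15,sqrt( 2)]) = [ sqrt ( 15)/15,sqrt( 2)] 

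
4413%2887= 1526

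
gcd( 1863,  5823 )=9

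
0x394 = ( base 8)1624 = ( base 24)1E4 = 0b1110010100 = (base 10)916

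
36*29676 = 1068336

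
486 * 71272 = 34638192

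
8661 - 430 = 8231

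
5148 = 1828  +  3320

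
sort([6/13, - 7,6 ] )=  [ - 7,6/13,6]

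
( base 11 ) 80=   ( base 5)323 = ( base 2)1011000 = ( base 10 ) 88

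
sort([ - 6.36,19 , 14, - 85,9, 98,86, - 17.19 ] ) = [ - 85, -17.19, - 6.36,9, 14,19 , 86,98 ] 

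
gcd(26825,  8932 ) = 29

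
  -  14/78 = -1 + 32/39 = - 0.18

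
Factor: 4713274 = 2^1*59^2*677^1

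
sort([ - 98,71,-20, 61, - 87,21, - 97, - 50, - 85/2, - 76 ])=[-98, - 97, - 87,-76, - 50, -85/2, - 20,21, 61,71]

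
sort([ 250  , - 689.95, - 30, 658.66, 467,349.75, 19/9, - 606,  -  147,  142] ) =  [ - 689.95, - 606, - 147, - 30,19/9,  142, 250,349.75,467, 658.66]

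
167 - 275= - 108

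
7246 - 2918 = 4328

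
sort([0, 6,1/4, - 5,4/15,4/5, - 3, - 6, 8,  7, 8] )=[ - 6, - 5, - 3,0, 1/4 , 4/15,4/5 , 6,7, 8, 8] 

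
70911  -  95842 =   -  24931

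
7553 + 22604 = 30157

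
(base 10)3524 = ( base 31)3KL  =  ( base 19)9E9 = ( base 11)2714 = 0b110111000100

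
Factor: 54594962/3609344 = 1186847/78464= 2^( - 7 ) * 613^ ( - 1 )*1186847^1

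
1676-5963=  -  4287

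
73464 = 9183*8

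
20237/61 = 331 + 46/61= 331.75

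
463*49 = 22687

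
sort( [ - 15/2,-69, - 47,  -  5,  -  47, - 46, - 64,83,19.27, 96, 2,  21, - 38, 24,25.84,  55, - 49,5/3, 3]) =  [ - 69  , - 64,-49, - 47,  -  47, - 46,-38, - 15/2,-5,5/3,2, 3, 19.27, 21, 24, 25.84,55,  83 , 96 ] 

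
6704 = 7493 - 789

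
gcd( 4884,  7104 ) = 444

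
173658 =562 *309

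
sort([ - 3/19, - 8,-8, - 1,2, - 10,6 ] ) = [ - 10, - 8, - 8 , - 1, - 3/19,2,6]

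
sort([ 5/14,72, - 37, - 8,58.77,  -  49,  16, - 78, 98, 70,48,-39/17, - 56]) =[-78, - 56, - 49, - 37, - 8,  -  39/17,5/14,  16, 48,  58.77,70, 72 , 98]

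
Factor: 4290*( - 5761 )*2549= - 62997744810 = - 2^1*3^1 * 5^1 * 7^1*11^1* 13^1*823^1*2549^1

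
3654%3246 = 408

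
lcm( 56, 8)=56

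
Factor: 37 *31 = 31^1*37^1=1147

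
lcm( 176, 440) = 880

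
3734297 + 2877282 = 6611579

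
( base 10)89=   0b1011001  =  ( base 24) 3H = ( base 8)131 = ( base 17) 54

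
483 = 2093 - 1610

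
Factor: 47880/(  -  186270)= -2^2*3^1*19^1*887^( - 1) = - 228/887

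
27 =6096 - 6069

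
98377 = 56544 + 41833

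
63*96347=6069861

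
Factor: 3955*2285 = 5^2 * 7^1*113^1*457^1 = 9037175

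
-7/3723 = -1 + 3716/3723= -0.00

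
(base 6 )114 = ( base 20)26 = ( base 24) 1M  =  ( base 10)46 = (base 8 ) 56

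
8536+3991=12527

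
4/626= 2/313 =0.01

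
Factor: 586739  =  19^1*30881^1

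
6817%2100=517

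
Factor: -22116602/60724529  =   - 2^1 * 37^1 * 47^1 * 241^ ( - 1)* 6359^1*251969^( - 1 ) 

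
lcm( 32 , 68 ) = 544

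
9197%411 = 155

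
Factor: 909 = 3^2*101^1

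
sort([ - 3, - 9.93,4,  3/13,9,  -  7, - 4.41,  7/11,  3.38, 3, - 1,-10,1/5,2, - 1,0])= [-10, - 9.93, - 7 , - 4.41, - 3 , - 1, - 1,0,1/5, 3/13,7/11,2,3,3.38,4, 9 ] 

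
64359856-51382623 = 12977233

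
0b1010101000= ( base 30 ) mk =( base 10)680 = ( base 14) 368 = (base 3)221012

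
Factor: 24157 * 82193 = 1985536301 = 7^2*17^1 * 29^1*82193^1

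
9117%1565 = 1292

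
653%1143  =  653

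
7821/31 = 252+9/31 = 252.29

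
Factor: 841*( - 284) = -2^2* 29^2*71^1 = -238844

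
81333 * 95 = 7726635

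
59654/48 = 1242 + 19/24 = 1242.79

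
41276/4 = 10319 = 10319.00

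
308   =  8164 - 7856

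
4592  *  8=36736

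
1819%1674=145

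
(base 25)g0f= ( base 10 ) 10015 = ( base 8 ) 23437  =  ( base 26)el5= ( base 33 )96g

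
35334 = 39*906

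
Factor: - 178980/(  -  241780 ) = 57/77 = 3^1*7^( - 1 )*11^( - 1 )* 19^1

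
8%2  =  0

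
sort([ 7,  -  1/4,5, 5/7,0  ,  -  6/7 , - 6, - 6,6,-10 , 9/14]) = [-10,-6,-6, - 6/7, - 1/4,0,9/14,5/7,5, 6, 7] 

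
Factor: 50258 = 2^1*13^1*1933^1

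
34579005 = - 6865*( - 5037 )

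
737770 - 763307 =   -  25537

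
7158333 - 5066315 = 2092018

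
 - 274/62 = -5+18/31 = - 4.42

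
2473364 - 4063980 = - 1590616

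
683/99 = 6 + 89/99 =6.90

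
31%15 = 1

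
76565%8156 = 3161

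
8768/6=4384/3   =  1461.33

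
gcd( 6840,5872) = 8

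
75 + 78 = 153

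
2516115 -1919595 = 596520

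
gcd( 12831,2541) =21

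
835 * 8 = 6680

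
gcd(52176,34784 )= 17392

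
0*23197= 0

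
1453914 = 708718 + 745196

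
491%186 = 119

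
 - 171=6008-6179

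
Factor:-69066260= - 2^2*5^1*3453313^1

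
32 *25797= 825504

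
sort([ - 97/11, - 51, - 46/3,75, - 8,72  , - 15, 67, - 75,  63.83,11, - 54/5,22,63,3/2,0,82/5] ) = [ - 75, - 51,  -  46/3 , - 15, - 54/5,  -  97/11, - 8,0,3/2, 11,82/5,22,63,63.83,  67, 72, 75]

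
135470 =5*27094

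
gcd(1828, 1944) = 4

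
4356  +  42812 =47168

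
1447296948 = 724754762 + 722542186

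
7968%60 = 48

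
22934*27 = 619218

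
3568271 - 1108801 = 2459470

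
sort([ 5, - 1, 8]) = [ - 1, 5, 8] 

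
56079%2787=339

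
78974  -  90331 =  - 11357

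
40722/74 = 550 + 11/37 = 550.30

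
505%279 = 226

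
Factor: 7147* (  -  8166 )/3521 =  - 2^1*3^1*503^( - 1)* 1021^1 * 1361^1 = -  8337486/503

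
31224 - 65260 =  - 34036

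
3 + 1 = 4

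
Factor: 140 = 2^2 * 5^1 *7^1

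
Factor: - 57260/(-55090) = 818/787 = 2^1*409^1 * 787^(-1 )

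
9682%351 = 205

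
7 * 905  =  6335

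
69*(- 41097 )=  - 2835693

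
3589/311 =11+168/311 = 11.54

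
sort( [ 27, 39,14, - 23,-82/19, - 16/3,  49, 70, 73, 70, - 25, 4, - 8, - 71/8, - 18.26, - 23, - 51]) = [ - 51, -25,-23, - 23,-18.26 , - 71/8,  -  8, - 16/3, - 82/19, 4, 14,27, 39, 49,70, 70,73]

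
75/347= 75/347= 0.22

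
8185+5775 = 13960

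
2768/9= 2768/9 = 307.56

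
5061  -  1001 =4060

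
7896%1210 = 636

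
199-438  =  -239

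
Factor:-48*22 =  - 1056=-2^5*3^1*11^1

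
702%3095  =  702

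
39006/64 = 19503/32  =  609.47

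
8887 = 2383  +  6504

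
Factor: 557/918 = 2^(-1 )*3^( - 3)*17^ (-1 )*557^1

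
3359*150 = 503850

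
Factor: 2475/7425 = 1/3= 3^(-1 )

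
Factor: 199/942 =2^ (-1) * 3^( - 1 )*157^( - 1)*199^1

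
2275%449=30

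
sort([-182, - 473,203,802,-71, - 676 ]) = [ - 676, - 473, -182, - 71, 203,802 ] 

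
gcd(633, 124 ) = 1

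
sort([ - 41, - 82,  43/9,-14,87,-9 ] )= [ - 82,- 41,-14, -9,43/9,87 ] 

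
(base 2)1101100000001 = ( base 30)7kd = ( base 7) 26104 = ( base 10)6913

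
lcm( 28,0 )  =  0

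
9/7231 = 9/7231 = 0.00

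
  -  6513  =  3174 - 9687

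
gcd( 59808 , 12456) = 24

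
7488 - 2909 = 4579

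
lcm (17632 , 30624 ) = 581856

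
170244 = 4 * 42561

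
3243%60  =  3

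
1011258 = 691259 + 319999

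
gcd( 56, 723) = 1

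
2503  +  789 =3292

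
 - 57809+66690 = 8881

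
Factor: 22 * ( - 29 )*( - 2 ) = 2^2 * 11^1*29^1= 1276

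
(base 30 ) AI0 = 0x2544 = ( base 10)9540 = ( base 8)22504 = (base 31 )9SN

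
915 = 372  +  543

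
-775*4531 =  - 3511525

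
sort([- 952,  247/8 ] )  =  [- 952, 247/8 ] 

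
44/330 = 2/15= 0.13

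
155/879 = 155/879 = 0.18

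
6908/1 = 6908 = 6908.00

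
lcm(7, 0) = 0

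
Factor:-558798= - 2^1*3^1*93133^1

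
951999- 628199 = 323800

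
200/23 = 200/23 = 8.70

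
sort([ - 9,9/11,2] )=[ - 9, 9/11,2 ] 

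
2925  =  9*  325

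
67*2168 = 145256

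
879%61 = 25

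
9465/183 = 3155/61 = 51.72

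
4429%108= 1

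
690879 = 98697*7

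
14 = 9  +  5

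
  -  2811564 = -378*7438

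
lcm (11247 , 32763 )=753549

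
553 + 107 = 660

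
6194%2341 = 1512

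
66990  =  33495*2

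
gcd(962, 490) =2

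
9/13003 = 9/13003 = 0.00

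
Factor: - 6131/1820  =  -2^( - 2)*5^( - 1)*7^( - 1)*13^( - 1 ) * 6131^1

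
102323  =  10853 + 91470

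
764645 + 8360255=9124900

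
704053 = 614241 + 89812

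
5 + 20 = 25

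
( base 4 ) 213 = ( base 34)15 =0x27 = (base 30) 19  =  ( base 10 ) 39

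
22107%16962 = 5145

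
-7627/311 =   -  7627/311=-24.52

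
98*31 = 3038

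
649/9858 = 649/9858 = 0.07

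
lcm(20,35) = 140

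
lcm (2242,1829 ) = 69502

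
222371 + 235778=458149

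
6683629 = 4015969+2667660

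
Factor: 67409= 67409^1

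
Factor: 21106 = 2^1 * 61^1 * 173^1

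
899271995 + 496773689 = 1396045684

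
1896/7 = 270+6/7 = 270.86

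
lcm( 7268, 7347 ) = 675924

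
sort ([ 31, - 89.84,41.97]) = [ - 89.84 , 31, 41.97]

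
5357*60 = 321420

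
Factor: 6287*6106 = 2^1 * 43^1*71^1*6287^1 = 38388422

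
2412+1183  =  3595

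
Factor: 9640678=2^1*283^1*17033^1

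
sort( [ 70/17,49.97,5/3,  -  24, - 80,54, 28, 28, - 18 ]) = [ - 80, - 24, - 18, 5/3, 70/17, 28 , 28,49.97, 54]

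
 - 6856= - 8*857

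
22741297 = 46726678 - 23985381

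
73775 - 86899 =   -  13124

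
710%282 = 146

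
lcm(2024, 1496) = 34408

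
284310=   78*3645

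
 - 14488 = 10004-24492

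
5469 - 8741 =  - 3272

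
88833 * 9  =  799497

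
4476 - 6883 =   -  2407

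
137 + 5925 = 6062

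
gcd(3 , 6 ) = 3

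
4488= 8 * 561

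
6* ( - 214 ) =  - 1284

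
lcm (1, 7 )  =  7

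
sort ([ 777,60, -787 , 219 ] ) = [-787,  60, 219,777 ]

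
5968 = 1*5968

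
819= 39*21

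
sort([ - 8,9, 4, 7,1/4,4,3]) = [ - 8, 1/4, 3, 4,4, 7 , 9]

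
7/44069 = 7/44069 = 0.00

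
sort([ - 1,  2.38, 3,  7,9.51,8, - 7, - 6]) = [-7, - 6  , - 1,  2.38, 3, 7,  8,9.51]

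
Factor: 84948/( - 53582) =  - 2^1*3^1*73^(-1)  *367^( - 1)* 7079^1 = - 42474/26791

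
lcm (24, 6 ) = 24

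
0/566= 0 = 0.00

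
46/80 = 23/40 = 0.57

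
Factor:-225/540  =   -5/12 = - 2^(  -  2 )*3^( - 1 )*5^1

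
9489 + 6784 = 16273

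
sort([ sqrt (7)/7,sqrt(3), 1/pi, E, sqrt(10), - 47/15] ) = [ - 47/15,1/pi, sqrt( 7 )/7,sqrt ( 3 ), E,  sqrt( 10)]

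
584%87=62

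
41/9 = 4 + 5/9 =4.56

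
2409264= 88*27378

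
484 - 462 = 22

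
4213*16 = 67408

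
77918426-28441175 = 49477251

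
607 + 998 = 1605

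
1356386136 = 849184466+507201670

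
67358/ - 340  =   - 33679/170 = - 198.11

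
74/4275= 74/4275 = 0.02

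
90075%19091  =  13711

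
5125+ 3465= 8590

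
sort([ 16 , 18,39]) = [ 16,18,39]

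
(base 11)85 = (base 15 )63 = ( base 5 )333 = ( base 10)93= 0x5D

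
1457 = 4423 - 2966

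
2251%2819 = 2251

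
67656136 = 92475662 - 24819526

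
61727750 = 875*70546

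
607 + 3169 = 3776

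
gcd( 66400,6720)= 160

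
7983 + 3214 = 11197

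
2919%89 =71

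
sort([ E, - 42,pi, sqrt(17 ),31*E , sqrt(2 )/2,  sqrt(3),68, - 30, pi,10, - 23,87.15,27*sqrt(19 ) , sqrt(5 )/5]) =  [ - 42, - 30 , - 23, sqrt(5)/5,sqrt(2 ) /2,sqrt( 3),E , pi,pi,sqrt(17),10, 68, 31*E,87.15,27*sqrt( 19) ] 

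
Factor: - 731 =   -  17^1*43^1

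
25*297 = 7425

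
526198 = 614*857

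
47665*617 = 29409305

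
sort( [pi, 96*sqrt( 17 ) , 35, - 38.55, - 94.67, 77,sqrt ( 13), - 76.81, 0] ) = [ - 94.67, - 76.81,-38.55,0 , pi,sqrt (13), 35,77,96*sqrt(17 )]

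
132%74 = 58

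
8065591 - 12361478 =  - 4295887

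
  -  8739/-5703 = 2913/1901 =1.53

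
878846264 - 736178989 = 142667275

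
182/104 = 7/4 = 1.75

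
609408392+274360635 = 883769027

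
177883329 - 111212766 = 66670563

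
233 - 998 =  - 765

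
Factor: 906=2^1*3^1*151^1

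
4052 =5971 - 1919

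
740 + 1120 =1860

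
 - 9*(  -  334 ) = 3006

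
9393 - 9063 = 330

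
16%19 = 16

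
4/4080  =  1/1020 = 0.00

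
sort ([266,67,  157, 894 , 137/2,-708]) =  [ - 708,67,137/2,157,266 , 894]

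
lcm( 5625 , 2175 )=163125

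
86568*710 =61463280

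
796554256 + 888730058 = 1685284314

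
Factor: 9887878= 2^1*7^1 * 11^2*13^1 * 449^1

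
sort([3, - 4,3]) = [ - 4,3, 3] 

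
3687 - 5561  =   - 1874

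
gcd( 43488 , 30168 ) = 72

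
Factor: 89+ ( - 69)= 2^2*5^1 =20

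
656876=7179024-6522148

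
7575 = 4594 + 2981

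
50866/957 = 53 + 5/33 = 53.15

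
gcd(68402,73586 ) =2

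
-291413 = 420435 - 711848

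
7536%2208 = 912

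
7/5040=1/720 = 0.00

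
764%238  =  50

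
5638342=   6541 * 862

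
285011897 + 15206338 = 300218235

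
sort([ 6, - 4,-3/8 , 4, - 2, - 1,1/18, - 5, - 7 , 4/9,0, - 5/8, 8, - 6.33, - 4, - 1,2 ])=[ - 7, - 6.33, -5,-4, - 4, - 2, - 1, -1 , - 5/8,-3/8,0,1/18, 4/9, 2, 4, 6, 8 ]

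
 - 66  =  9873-9939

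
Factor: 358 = 2^1 * 179^1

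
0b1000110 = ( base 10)70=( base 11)64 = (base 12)5A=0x46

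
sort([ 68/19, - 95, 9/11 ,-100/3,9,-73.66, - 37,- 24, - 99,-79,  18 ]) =[-99, - 95,-79, - 73.66, - 37, - 100/3, - 24,9/11,68/19,9 , 18 ]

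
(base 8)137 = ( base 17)5A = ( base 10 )95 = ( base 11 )87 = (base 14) 6B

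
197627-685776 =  - 488149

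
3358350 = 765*4390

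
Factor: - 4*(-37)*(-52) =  - 2^4*13^1 * 37^1  =  - 7696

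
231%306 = 231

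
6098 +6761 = 12859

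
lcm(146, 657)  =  1314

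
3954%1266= 156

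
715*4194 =2998710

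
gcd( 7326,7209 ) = 9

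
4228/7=604 = 604.00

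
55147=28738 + 26409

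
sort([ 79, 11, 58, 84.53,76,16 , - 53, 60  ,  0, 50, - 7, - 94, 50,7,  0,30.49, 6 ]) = [ - 94, - 53, - 7, 0,0, 6, 7,11,  16, 30.49, 50, 50,58, 60,76,79,84.53]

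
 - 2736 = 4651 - 7387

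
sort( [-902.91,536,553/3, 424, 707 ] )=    [- 902.91 , 553/3, 424 , 536, 707]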